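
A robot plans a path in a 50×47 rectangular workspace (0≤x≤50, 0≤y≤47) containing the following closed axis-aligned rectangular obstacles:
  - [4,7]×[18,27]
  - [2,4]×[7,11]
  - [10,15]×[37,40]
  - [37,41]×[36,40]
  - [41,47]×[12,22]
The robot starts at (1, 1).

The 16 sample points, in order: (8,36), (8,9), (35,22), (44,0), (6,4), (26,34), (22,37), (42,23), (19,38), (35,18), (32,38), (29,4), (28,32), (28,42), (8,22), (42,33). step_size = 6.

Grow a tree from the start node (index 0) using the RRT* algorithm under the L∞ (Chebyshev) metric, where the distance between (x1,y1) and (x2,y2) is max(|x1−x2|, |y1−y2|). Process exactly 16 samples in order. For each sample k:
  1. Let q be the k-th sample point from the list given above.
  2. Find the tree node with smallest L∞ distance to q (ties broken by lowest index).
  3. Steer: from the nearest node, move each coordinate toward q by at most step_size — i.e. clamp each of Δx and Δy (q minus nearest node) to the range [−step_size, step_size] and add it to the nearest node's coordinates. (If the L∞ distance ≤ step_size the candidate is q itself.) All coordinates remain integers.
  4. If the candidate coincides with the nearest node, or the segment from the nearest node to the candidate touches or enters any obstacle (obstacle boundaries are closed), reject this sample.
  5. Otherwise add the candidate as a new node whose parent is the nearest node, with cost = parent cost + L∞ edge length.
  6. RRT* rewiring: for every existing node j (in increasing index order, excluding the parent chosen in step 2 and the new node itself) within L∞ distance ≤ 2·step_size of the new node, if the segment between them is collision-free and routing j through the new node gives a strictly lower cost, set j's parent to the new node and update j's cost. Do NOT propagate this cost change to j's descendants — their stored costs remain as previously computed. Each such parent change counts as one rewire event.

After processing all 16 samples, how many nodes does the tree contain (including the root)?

1. q=(8,36) nearest=0 d=35 new=(7,7) → add node 1 parent=0 cost=6
2. q=(8,9) nearest=1 d=2 new=(8,9) → add node 2 parent=1 cost=8
3. q=(35,22) nearest=2 d=27 new=(14,15) → add node 3 parent=2 cost=14
4. q=(44,0) nearest=3 d=30 new=(20,9) → add node 4 parent=3 cost=20
5. q=(6,4) nearest=1 d=3 new=(6,4) → add node 5 parent=1 cost=9
6. q=(26,34) nearest=3 d=19 new=(20,21) → add node 6 parent=3 cost=20
7. q=(22,37) nearest=6 d=16 new=(22,27) → add node 7 parent=6 cost=26
8. q=(42,23) nearest=7 d=20 new=(28,23) → add node 8 parent=7 cost=32
9. q=(19,38) nearest=7 d=11 new=(19,33) → add node 9 parent=7 cost=32
10. q=(35,18) nearest=8 d=7 new=(34,18) → add node 10 parent=8 cost=38
11. q=(32,38) nearest=7 d=11 new=(28,33) → add node 11 parent=7 cost=32
12. q=(29,4) nearest=4 d=9 new=(26,4) → add node 12 parent=4 cost=26
13. q=(28,32) nearest=11 d=1 new=(28,32) → add node 13 parent=11 cost=33
14. q=(28,42) nearest=9 d=9 new=(25,39) → add node 14 parent=9 cost=38
15. q=(8,22) nearest=3 d=7 new=(8,21) → add node 15 parent=3 cost=20
16. q=(42,33) nearest=8 d=14 new=(34,29) → add node 16 parent=8 cost=38

Node count: 17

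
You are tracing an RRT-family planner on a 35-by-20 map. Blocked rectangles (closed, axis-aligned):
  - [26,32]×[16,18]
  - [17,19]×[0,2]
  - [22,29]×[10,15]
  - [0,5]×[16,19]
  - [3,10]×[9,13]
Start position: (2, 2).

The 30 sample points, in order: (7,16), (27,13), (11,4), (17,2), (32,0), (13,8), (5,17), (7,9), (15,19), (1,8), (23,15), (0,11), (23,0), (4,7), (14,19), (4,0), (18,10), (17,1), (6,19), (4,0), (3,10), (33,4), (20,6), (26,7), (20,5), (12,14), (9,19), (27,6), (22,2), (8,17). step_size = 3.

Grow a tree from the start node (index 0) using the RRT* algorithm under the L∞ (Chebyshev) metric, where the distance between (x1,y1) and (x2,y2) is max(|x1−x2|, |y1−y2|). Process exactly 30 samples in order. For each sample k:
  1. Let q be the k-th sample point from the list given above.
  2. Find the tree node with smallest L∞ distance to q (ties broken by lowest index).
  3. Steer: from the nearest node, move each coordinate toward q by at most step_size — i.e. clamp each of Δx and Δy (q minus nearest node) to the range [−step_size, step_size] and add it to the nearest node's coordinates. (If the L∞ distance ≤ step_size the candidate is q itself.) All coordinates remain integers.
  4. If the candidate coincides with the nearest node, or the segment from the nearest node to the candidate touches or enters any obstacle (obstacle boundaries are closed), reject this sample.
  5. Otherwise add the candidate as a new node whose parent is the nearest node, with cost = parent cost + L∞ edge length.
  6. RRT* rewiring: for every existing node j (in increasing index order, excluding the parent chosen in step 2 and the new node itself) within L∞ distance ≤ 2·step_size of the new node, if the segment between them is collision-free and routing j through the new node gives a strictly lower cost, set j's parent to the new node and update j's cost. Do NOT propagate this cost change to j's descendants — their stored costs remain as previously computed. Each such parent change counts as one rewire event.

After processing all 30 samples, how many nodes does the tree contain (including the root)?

1. q=(7,16) nearest=0 d=14 new=(5,5) → add node 1 parent=0 cost=3
2. q=(27,13) nearest=1 d=22 new=(8,8) → add node 2 parent=1 cost=6
3. q=(11,4) nearest=2 d=4 new=(11,5) → add node 3 parent=2 cost=9
4. q=(17,2) nearest=3 d=6 new=(14,2) → add node 4 parent=3 cost=12
5. q=(32,0) nearest=4 d=18 new=(17,0) → blocked by [17,19]×[0,2], reject
6. q=(13,8) nearest=3 d=3 new=(13,8) → add node 5 parent=3 cost=12
7. q=(5,17) nearest=2 d=9 new=(5,11) → blocked by [3,10]×[9,13], reject
8. q=(7,9) nearest=2 d=1 new=(7,9) → blocked by [3,10]×[9,13], reject
9. q=(15,19) nearest=2 d=11 new=(11,11) → blocked by [3,10]×[9,13], reject
10. q=(1,8) nearest=1 d=4 new=(2,8) → add node 6 parent=1 cost=6
11. q=(23,15) nearest=5 d=10 new=(16,11) → add node 7 parent=5 cost=15
12. q=(0,11) nearest=6 d=3 new=(0,11) → add node 8 parent=6 cost=9
13. q=(23,0) nearest=4 d=9 new=(17,0) → blocked by [17,19]×[0,2], reject
14. q=(4,7) nearest=1 d=2 new=(4,7) → add node 9 parent=1 cost=5
15. q=(14,19) nearest=7 d=8 new=(14,14) → add node 10 parent=7 cost=18
16. q=(4,0) nearest=0 d=2 new=(4,0) → add node 11 parent=0 cost=2
17. q=(18,10) nearest=7 d=2 new=(18,10) → add node 12 parent=7 cost=17
18. q=(17,1) nearest=4 d=3 new=(17,1) → blocked by [17,19]×[0,2], reject
19. q=(6,19) nearest=8 d=8 new=(3,14) → add node 13 parent=8 cost=12
20. q=(4,0) nearest=11 d=0 → coincident, reject
21. q=(3,10) nearest=6 d=2 new=(3,10) → blocked by [3,10]×[9,13], reject
22. q=(33,4) nearest=12 d=15 new=(21,7) → add node 14 parent=12 cost=20
23. q=(20,6) nearest=14 d=1 new=(20,6) → add node 15 parent=14 cost=21
24. q=(26,7) nearest=14 d=5 new=(24,7) → add node 16 parent=14 cost=23
25. q=(20,5) nearest=15 d=1 new=(20,5) → add node 17 parent=15 cost=22
26. q=(12,14) nearest=10 d=2 new=(12,14) → add node 18 parent=10 cost=20
27. q=(9,19) nearest=10 d=5 new=(11,17) → add node 19 parent=10 cost=21
28. q=(27,6) nearest=16 d=3 new=(27,6) → add node 20 parent=16 cost=26
29. q=(22,2) nearest=17 d=3 new=(22,2) → add node 21 parent=17 cost=25
30. q=(8,17) nearest=19 d=3 new=(8,17) → add node 22 parent=19 cost=24

Node count: 23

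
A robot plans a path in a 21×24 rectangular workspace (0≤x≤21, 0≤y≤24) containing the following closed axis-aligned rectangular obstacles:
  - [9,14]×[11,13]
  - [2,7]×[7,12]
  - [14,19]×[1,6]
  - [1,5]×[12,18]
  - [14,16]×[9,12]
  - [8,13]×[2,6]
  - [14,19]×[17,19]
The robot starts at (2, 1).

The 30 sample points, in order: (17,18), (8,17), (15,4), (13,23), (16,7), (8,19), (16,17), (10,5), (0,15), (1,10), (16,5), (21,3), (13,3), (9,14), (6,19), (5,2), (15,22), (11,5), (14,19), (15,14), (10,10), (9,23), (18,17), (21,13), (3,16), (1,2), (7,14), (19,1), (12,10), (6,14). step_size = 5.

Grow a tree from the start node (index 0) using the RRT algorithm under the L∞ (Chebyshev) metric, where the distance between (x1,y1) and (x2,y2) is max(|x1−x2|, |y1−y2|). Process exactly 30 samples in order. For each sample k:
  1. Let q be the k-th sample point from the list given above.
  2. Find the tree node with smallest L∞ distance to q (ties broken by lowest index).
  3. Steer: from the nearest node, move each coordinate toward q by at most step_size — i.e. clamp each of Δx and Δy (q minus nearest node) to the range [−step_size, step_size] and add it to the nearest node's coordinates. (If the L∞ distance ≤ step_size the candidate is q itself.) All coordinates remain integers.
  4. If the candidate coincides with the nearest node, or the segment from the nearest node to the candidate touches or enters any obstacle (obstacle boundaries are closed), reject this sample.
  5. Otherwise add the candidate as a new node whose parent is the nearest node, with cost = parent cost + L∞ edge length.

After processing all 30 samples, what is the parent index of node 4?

Parent of node 4: 2

1. q=(17,18) nearest=0 d=17 new=(7,6) → add node 1 parent=0 cost=5
2. q=(8,17) nearest=1 d=11 new=(8,11) → add node 2 parent=1 cost=10
3. q=(15,4) nearest=2 d=7 new=(13,6) → blocked by [8,13]×[2,6], reject
4. q=(13,23) nearest=2 d=12 new=(13,16) → blocked by [9,14]×[11,13], reject
5. q=(16,7) nearest=2 d=8 new=(13,7) → add node 3 parent=2 cost=15
6. q=(8,19) nearest=2 d=8 new=(8,16) → add node 4 parent=2 cost=15
7. q=(16,17) nearest=2 d=8 new=(13,16) → blocked by [9,14]×[11,13], reject
8. q=(10,5) nearest=1 d=3 new=(10,5) → blocked by [8,13]×[2,6], reject
9. q=(0,15) nearest=2 d=8 new=(3,15) → blocked by [2,7]×[7,12], reject
10. q=(1,10) nearest=1 d=6 new=(2,10) → blocked by [2,7]×[7,12], reject
11. q=(16,5) nearest=3 d=3 new=(16,5) → blocked by [14,19]×[1,6], reject
12. q=(21,3) nearest=3 d=8 new=(18,3) → blocked by [14,19]×[1,6], reject
13. q=(13,3) nearest=3 d=4 new=(13,3) → blocked by [8,13]×[2,6], reject
14. q=(9,14) nearest=4 d=2 new=(9,14) → add node 5 parent=4 cost=17
15. q=(6,19) nearest=4 d=3 new=(6,19) → add node 6 parent=4 cost=18
16. q=(5,2) nearest=0 d=3 new=(5,2) → add node 7 parent=0 cost=3
17. q=(15,22) nearest=4 d=7 new=(13,21) → add node 8 parent=4 cost=20
18. q=(11,5) nearest=3 d=2 new=(11,5) → blocked by [8,13]×[2,6], reject
19. q=(14,19) nearest=8 d=2 new=(14,19) → blocked by [14,19]×[17,19], reject
20. q=(15,14) nearest=5 d=6 new=(14,14) → add node 9 parent=5 cost=22
21. q=(10,10) nearest=2 d=2 new=(10,10) → add node 10 parent=2 cost=12
22. q=(9,23) nearest=6 d=4 new=(9,23) → add node 11 parent=6 cost=22
23. q=(18,17) nearest=9 d=4 new=(18,17) → blocked by [14,19]×[17,19], reject
24. q=(21,13) nearest=9 d=7 new=(19,13) → add node 12 parent=9 cost=27
25. q=(3,16) nearest=6 d=3 new=(3,16) → blocked by [1,5]×[12,18], reject
26. q=(1,2) nearest=0 d=1 new=(1,2) → add node 13 parent=0 cost=1
27. q=(7,14) nearest=4 d=2 new=(7,14) → add node 14 parent=4 cost=17
28. q=(19,1) nearest=3 d=6 new=(18,2) → blocked by [14,19]×[1,6], reject
29. q=(12,10) nearest=10 d=2 new=(12,10) → add node 15 parent=10 cost=14
30. q=(6,14) nearest=14 d=1 new=(6,14) → add node 16 parent=14 cost=18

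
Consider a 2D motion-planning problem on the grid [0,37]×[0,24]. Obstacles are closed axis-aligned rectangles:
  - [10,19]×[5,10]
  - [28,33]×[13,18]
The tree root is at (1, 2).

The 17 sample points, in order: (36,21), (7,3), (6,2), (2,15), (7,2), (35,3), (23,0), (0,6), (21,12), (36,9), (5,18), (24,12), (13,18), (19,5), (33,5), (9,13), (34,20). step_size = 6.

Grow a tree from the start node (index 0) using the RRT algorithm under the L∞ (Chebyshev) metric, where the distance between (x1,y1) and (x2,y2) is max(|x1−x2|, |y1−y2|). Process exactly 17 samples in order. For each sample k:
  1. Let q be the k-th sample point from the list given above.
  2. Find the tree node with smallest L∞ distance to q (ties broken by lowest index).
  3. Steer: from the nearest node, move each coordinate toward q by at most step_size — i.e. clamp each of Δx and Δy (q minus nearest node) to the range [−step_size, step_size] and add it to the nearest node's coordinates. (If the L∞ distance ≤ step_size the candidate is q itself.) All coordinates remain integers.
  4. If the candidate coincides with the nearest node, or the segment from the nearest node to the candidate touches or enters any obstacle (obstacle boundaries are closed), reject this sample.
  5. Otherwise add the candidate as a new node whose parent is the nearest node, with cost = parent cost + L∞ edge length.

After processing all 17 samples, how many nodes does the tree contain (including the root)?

1. q=(36,21) nearest=0 d=35 new=(7,8) → add node 1 parent=0 cost=6
2. q=(7,3) nearest=1 d=5 new=(7,3) → add node 2 parent=1 cost=11
3. q=(6,2) nearest=2 d=1 new=(6,2) → add node 3 parent=2 cost=12
4. q=(2,15) nearest=1 d=7 new=(2,14) → add node 4 parent=1 cost=12
5. q=(7,2) nearest=2 d=1 new=(7,2) → add node 5 parent=2 cost=12
6. q=(35,3) nearest=1 d=28 new=(13,3) → blocked by [10,19]×[5,10], reject
7. q=(23,0) nearest=1 d=16 new=(13,2) → blocked by [10,19]×[5,10], reject
8. q=(0,6) nearest=0 d=4 new=(0,6) → add node 6 parent=0 cost=4
9. q=(21,12) nearest=1 d=14 new=(13,12) → blocked by [10,19]×[5,10], reject
10. q=(36,9) nearest=1 d=29 new=(13,9) → blocked by [10,19]×[5,10], reject
11. q=(5,18) nearest=4 d=4 new=(5,18) → add node 7 parent=4 cost=16
12. q=(24,12) nearest=1 d=17 new=(13,12) → blocked by [10,19]×[5,10], reject
13. q=(13,18) nearest=7 d=8 new=(11,18) → add node 8 parent=7 cost=22
14. q=(19,5) nearest=1 d=12 new=(13,5) → blocked by [10,19]×[5,10], reject
15. q=(33,5) nearest=8 d=22 new=(17,12) → add node 9 parent=8 cost=28
16. q=(9,13) nearest=1 d=5 new=(9,13) → add node 10 parent=1 cost=11
17. q=(34,20) nearest=9 d=17 new=(23,18) → add node 11 parent=9 cost=34

Node count: 12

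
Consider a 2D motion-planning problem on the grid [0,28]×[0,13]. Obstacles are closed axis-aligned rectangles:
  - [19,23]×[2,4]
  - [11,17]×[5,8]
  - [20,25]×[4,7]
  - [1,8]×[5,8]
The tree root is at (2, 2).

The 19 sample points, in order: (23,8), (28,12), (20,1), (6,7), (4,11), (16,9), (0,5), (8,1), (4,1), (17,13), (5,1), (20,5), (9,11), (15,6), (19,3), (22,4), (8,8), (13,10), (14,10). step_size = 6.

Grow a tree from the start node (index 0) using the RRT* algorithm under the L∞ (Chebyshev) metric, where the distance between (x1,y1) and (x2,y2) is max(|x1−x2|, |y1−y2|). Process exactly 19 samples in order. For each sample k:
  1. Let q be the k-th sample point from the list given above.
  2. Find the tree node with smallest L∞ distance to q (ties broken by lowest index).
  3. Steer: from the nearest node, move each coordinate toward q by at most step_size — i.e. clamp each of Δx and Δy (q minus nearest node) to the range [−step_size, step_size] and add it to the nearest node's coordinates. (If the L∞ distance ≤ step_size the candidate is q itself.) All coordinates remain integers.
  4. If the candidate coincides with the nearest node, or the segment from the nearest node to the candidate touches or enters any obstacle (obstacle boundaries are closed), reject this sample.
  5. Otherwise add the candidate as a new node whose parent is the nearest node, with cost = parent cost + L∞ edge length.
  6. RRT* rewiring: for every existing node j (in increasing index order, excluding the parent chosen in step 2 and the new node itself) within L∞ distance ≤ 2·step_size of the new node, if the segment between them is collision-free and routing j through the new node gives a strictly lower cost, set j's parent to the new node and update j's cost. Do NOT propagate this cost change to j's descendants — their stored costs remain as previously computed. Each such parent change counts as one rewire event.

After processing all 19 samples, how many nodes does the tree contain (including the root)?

Node count: 6

1. q=(23,8) nearest=0 d=21 new=(8,8) → blocked by [1,8]×[5,8], reject
2. q=(28,12) nearest=0 d=26 new=(8,8) → blocked by [1,8]×[5,8], reject
3. q=(20,1) nearest=0 d=18 new=(8,1) → add node 1 parent=0 cost=6
4. q=(6,7) nearest=0 d=5 new=(6,7) → blocked by [1,8]×[5,8], reject
5. q=(4,11) nearest=0 d=9 new=(4,8) → blocked by [1,8]×[5,8], reject
6. q=(16,9) nearest=1 d=8 new=(14,7) → blocked by [11,17]×[5,8], reject
7. q=(0,5) nearest=0 d=3 new=(0,5) → add node 2 parent=0 cost=3
8. q=(8,1) nearest=1 d=0 → coincident, reject
9. q=(4,1) nearest=0 d=2 new=(4,1) → add node 3 parent=0 cost=2
10. q=(17,13) nearest=1 d=12 new=(14,7) → blocked by [11,17]×[5,8], reject
11. q=(5,1) nearest=3 d=1 new=(5,1) → add node 4 parent=3 cost=3
12. q=(20,5) nearest=1 d=12 new=(14,5) → blocked by [11,17]×[5,8], reject
13. q=(9,11) nearest=0 d=9 new=(8,8) → blocked by [1,8]×[5,8], reject
14. q=(15,6) nearest=1 d=7 new=(14,6) → blocked by [11,17]×[5,8], reject
15. q=(19,3) nearest=1 d=11 new=(14,3) → add node 5 parent=1 cost=12
16. q=(22,4) nearest=5 d=8 new=(20,4) → blocked by [19,23]×[2,4], reject
17. q=(8,8) nearest=0 d=6 new=(8,8) → blocked by [1,8]×[5,8], reject
18. q=(13,10) nearest=5 d=7 new=(13,9) → blocked by [11,17]×[5,8], reject
19. q=(14,10) nearest=5 d=7 new=(14,9) → blocked by [11,17]×[5,8], reject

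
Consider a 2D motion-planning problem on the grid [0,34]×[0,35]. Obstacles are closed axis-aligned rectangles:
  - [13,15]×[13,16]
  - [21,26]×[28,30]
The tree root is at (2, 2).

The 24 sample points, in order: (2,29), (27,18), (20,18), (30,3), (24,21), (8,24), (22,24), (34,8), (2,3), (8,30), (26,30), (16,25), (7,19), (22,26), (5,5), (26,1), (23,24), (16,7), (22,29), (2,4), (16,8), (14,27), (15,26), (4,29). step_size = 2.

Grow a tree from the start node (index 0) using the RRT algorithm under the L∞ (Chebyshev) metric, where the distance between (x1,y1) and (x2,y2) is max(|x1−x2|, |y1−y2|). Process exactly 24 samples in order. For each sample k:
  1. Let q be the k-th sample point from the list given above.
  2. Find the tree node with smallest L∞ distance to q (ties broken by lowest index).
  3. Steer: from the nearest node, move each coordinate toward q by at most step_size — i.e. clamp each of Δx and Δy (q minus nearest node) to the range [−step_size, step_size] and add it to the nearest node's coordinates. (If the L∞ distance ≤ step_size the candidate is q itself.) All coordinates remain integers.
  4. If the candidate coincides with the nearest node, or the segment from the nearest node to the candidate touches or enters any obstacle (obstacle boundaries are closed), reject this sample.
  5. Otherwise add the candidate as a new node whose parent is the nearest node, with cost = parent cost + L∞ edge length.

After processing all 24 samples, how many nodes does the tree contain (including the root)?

1. q=(2,29) nearest=0 d=27 new=(2,4) → add node 1 parent=0 cost=2
2. q=(27,18) nearest=0 d=25 new=(4,4) → add node 2 parent=0 cost=2
3. q=(20,18) nearest=2 d=16 new=(6,6) → add node 3 parent=2 cost=4
4. q=(30,3) nearest=3 d=24 new=(8,4) → add node 4 parent=3 cost=6
5. q=(24,21) nearest=4 d=17 new=(10,6) → add node 5 parent=4 cost=8
6. q=(8,24) nearest=3 d=18 new=(8,8) → add node 6 parent=3 cost=6
7. q=(22,24) nearest=6 d=16 new=(10,10) → add node 7 parent=6 cost=8
8. q=(34,8) nearest=5 d=24 new=(12,8) → add node 8 parent=5 cost=10
9. q=(2,3) nearest=0 d=1 new=(2,3) → add node 9 parent=0 cost=1
10. q=(8,30) nearest=7 d=20 new=(8,12) → add node 10 parent=7 cost=10
11. q=(26,30) nearest=10 d=18 new=(10,14) → add node 11 parent=10 cost=12
12. q=(16,25) nearest=11 d=11 new=(12,16) → add node 12 parent=11 cost=14
13. q=(7,19) nearest=11 d=5 new=(8,16) → add node 13 parent=11 cost=14
14. q=(22,26) nearest=12 d=10 new=(14,18) → add node 14 parent=12 cost=16
15. q=(5,5) nearest=2 d=1 new=(5,5) → add node 15 parent=2 cost=3
16. q=(26,1) nearest=8 d=14 new=(14,6) → add node 16 parent=8 cost=12
17. q=(23,24) nearest=14 d=9 new=(16,20) → add node 17 parent=14 cost=18
18. q=(16,7) nearest=16 d=2 new=(16,7) → add node 18 parent=16 cost=14
19. q=(22,29) nearest=17 d=9 new=(18,22) → add node 19 parent=17 cost=20
20. q=(2,4) nearest=1 d=0 → coincident, reject
21. q=(16,8) nearest=18 d=1 new=(16,8) → add node 20 parent=18 cost=15
22. q=(14,27) nearest=19 d=5 new=(16,24) → add node 21 parent=19 cost=22
23. q=(15,26) nearest=21 d=2 new=(15,26) → add node 22 parent=21 cost=24
24. q=(4,29) nearest=14 d=11 new=(12,20) → add node 23 parent=14 cost=18

Node count: 24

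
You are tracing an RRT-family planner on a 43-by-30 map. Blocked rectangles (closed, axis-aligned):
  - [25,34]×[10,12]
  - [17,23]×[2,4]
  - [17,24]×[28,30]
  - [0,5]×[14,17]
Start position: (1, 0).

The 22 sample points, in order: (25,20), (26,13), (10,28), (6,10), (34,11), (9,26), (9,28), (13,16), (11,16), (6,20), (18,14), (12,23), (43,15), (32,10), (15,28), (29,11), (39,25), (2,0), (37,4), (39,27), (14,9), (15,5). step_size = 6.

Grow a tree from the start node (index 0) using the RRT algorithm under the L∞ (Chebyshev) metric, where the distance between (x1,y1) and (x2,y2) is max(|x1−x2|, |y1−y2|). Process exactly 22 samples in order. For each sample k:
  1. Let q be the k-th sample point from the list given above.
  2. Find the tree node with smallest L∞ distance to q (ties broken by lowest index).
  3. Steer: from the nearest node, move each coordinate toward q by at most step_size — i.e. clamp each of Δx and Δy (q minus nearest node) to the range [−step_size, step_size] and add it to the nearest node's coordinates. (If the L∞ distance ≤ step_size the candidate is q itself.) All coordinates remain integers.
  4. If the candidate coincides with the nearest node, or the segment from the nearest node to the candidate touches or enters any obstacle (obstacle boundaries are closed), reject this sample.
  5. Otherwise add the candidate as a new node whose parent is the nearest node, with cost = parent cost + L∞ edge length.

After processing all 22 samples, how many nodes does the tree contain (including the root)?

Node count: 20

1. q=(25,20) nearest=0 d=24 new=(7,6) → add node 1 parent=0 cost=6
2. q=(26,13) nearest=1 d=19 new=(13,12) → add node 2 parent=1 cost=12
3. q=(10,28) nearest=2 d=16 new=(10,18) → add node 3 parent=2 cost=18
4. q=(6,10) nearest=1 d=4 new=(6,10) → add node 4 parent=1 cost=10
5. q=(34,11) nearest=2 d=21 new=(19,11) → add node 5 parent=2 cost=18
6. q=(9,26) nearest=3 d=8 new=(9,24) → add node 6 parent=3 cost=24
7. q=(9,28) nearest=6 d=4 new=(9,28) → add node 7 parent=6 cost=28
8. q=(13,16) nearest=3 d=3 new=(13,16) → add node 8 parent=3 cost=21
9. q=(11,16) nearest=3 d=2 new=(11,16) → add node 9 parent=3 cost=20
10. q=(6,20) nearest=3 d=4 new=(6,20) → add node 10 parent=3 cost=22
11. q=(18,14) nearest=5 d=3 new=(18,14) → add node 11 parent=5 cost=21
12. q=(12,23) nearest=6 d=3 new=(12,23) → add node 12 parent=6 cost=27
13. q=(43,15) nearest=5 d=24 new=(25,15) → add node 13 parent=5 cost=24
14. q=(32,10) nearest=13 d=7 new=(31,10) → blocked by [25,34]×[10,12], reject
15. q=(15,28) nearest=12 d=5 new=(15,28) → add node 14 parent=12 cost=32
16. q=(29,11) nearest=13 d=4 new=(29,11) → blocked by [25,34]×[10,12], reject
17. q=(39,25) nearest=13 d=14 new=(31,21) → add node 15 parent=13 cost=30
18. q=(2,0) nearest=0 d=1 new=(2,0) → add node 16 parent=0 cost=1
19. q=(37,4) nearest=13 d=12 new=(31,9) → blocked by [25,34]×[10,12], reject
20. q=(39,27) nearest=15 d=8 new=(37,27) → add node 17 parent=15 cost=36
21. q=(14,9) nearest=2 d=3 new=(14,9) → add node 18 parent=2 cost=15
22. q=(15,5) nearest=18 d=4 new=(15,5) → add node 19 parent=18 cost=19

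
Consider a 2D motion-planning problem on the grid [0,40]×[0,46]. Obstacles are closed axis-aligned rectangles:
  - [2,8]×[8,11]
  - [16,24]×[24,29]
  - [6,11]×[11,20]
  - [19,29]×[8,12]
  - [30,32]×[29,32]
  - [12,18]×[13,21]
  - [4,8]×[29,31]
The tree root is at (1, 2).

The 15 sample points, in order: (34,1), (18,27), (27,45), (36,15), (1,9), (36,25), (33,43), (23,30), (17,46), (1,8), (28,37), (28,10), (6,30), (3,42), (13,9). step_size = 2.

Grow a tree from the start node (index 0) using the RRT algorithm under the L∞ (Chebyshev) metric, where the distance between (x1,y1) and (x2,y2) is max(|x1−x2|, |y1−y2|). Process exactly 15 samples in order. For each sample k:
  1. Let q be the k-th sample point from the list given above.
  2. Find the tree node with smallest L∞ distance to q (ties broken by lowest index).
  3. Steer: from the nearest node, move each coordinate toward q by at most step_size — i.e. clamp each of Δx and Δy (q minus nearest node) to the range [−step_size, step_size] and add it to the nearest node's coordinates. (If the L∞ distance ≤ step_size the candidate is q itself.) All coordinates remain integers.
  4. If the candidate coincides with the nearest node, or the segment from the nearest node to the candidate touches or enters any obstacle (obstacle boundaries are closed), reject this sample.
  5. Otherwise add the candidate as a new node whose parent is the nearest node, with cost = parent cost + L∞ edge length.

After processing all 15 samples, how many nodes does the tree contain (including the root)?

1. q=(34,1) nearest=0 d=33 new=(3,1) → add node 1 parent=0 cost=2
2. q=(18,27) nearest=0 d=25 new=(3,4) → add node 2 parent=0 cost=2
3. q=(27,45) nearest=2 d=41 new=(5,6) → add node 3 parent=2 cost=4
4. q=(36,15) nearest=3 d=31 new=(7,8) → blocked by [2,8]×[8,11], reject
5. q=(1,9) nearest=3 d=4 new=(3,8) → blocked by [2,8]×[8,11], reject
6. q=(36,25) nearest=3 d=31 new=(7,8) → blocked by [2,8]×[8,11], reject
7. q=(33,43) nearest=3 d=37 new=(7,8) → blocked by [2,8]×[8,11], reject
8. q=(23,30) nearest=3 d=24 new=(7,8) → blocked by [2,8]×[8,11], reject
9. q=(17,46) nearest=3 d=40 new=(7,8) → blocked by [2,8]×[8,11], reject
10. q=(1,8) nearest=2 d=4 new=(1,6) → add node 4 parent=2 cost=4
11. q=(28,37) nearest=3 d=31 new=(7,8) → blocked by [2,8]×[8,11], reject
12. q=(28,10) nearest=3 d=23 new=(7,8) → blocked by [2,8]×[8,11], reject
13. q=(6,30) nearest=3 d=24 new=(6,8) → blocked by [2,8]×[8,11], reject
14. q=(3,42) nearest=3 d=36 new=(3,8) → blocked by [2,8]×[8,11], reject
15. q=(13,9) nearest=3 d=8 new=(7,8) → blocked by [2,8]×[8,11], reject

Node count: 5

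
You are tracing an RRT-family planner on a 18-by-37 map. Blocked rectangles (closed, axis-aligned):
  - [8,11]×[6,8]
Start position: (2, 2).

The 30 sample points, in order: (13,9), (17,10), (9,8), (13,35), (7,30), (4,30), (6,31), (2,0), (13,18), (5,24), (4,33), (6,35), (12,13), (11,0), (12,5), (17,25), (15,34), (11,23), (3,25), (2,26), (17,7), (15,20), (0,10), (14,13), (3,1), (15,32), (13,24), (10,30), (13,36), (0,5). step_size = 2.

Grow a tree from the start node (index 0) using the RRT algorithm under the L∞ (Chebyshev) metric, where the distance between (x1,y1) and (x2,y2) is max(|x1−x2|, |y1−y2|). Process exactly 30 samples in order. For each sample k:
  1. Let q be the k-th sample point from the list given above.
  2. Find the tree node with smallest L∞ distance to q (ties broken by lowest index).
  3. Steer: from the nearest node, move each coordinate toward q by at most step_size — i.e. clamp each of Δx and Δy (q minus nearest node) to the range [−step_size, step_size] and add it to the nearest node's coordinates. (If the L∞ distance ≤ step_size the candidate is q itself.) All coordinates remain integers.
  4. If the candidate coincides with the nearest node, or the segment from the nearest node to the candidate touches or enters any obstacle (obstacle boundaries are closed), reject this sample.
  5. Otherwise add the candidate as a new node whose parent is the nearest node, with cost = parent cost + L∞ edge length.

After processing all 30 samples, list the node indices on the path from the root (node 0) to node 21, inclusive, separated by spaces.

1. q=(13,9) nearest=0 d=11 new=(4,4) → add node 1 parent=0 cost=2
2. q=(17,10) nearest=1 d=13 new=(6,6) → add node 2 parent=1 cost=4
3. q=(9,8) nearest=2 d=3 new=(8,8) → blocked by [8,11]×[6,8], reject
4. q=(13,35) nearest=2 d=29 new=(8,8) → blocked by [8,11]×[6,8], reject
5. q=(7,30) nearest=2 d=24 new=(7,8) → add node 3 parent=2 cost=6
6. q=(4,30) nearest=3 d=22 new=(5,10) → add node 4 parent=3 cost=8
7. q=(6,31) nearest=4 d=21 new=(6,12) → add node 5 parent=4 cost=10
8. q=(2,0) nearest=0 d=2 new=(2,0) → add node 6 parent=0 cost=2
9. q=(13,18) nearest=5 d=7 new=(8,14) → add node 7 parent=5 cost=12
10. q=(5,24) nearest=7 d=10 new=(6,16) → add node 8 parent=7 cost=14
11. q=(4,33) nearest=8 d=17 new=(4,18) → add node 9 parent=8 cost=16
12. q=(6,35) nearest=9 d=17 new=(6,20) → add node 10 parent=9 cost=18
13. q=(12,13) nearest=7 d=4 new=(10,13) → add node 11 parent=7 cost=14
14. q=(11,0) nearest=2 d=6 new=(8,4) → add node 12 parent=2 cost=6
15. q=(12,5) nearest=12 d=4 new=(10,5) → add node 13 parent=12 cost=8
16. q=(17,25) nearest=7 d=11 new=(10,16) → add node 14 parent=7 cost=14
17. q=(15,34) nearest=10 d=14 new=(8,22) → add node 15 parent=10 cost=20
18. q=(11,23) nearest=15 d=3 new=(10,23) → add node 16 parent=15 cost=22
19. q=(3,25) nearest=10 d=5 new=(4,22) → add node 17 parent=10 cost=20
20. q=(2,26) nearest=17 d=4 new=(2,24) → add node 18 parent=17 cost=22
21. q=(17,7) nearest=11 d=7 new=(12,11) → add node 19 parent=11 cost=16
22. q=(15,20) nearest=14 d=5 new=(12,18) → add node 20 parent=14 cost=16
23. q=(0,10) nearest=4 d=5 new=(3,10) → add node 21 parent=4 cost=10
24. q=(14,13) nearest=19 d=2 new=(14,13) → add node 22 parent=19 cost=18
25. q=(3,1) nearest=0 d=1 new=(3,1) → add node 23 parent=0 cost=1
26. q=(15,32) nearest=16 d=9 new=(12,25) → add node 24 parent=16 cost=24
27. q=(13,24) nearest=24 d=1 new=(13,24) → add node 25 parent=24 cost=25
28. q=(10,30) nearest=24 d=5 new=(10,27) → add node 26 parent=24 cost=26
29. q=(13,36) nearest=26 d=9 new=(12,29) → add node 27 parent=26 cost=28
30. q=(0,5) nearest=0 d=3 new=(0,4) → add node 28 parent=0 cost=2

Path: 0 1 2 3 4 21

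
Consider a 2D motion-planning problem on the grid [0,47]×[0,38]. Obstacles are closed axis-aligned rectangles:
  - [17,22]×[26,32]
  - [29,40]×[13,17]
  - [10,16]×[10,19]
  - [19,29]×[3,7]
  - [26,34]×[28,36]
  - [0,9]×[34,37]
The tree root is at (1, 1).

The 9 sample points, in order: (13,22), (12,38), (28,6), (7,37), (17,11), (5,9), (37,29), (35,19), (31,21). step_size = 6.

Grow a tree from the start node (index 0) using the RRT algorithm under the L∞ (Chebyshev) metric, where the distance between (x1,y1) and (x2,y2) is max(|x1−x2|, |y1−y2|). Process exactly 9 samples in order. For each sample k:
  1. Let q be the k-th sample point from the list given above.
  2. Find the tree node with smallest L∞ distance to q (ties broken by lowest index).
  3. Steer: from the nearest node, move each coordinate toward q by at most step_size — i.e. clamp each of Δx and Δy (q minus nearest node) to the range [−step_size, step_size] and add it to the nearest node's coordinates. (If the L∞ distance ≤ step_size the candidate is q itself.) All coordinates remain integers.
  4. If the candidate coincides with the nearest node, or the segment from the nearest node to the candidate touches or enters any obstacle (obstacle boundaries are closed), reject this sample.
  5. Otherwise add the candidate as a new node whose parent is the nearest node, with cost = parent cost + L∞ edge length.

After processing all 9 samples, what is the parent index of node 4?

Parent of node 4: 2

1. q=(13,22) nearest=0 d=21 new=(7,7) → add node 1 parent=0 cost=6
2. q=(12,38) nearest=1 d=31 new=(12,13) → blocked by [10,16]×[10,19], reject
3. q=(28,6) nearest=1 d=21 new=(13,6) → add node 2 parent=1 cost=12
4. q=(7,37) nearest=1 d=30 new=(7,13) → add node 3 parent=1 cost=12
5. q=(17,11) nearest=2 d=5 new=(17,11) → add node 4 parent=2 cost=17
6. q=(5,9) nearest=1 d=2 new=(5,9) → add node 5 parent=1 cost=8
7. q=(37,29) nearest=4 d=20 new=(23,17) → add node 6 parent=4 cost=23
8. q=(35,19) nearest=6 d=12 new=(29,19) → add node 7 parent=6 cost=29
9. q=(31,21) nearest=7 d=2 new=(31,21) → add node 8 parent=7 cost=31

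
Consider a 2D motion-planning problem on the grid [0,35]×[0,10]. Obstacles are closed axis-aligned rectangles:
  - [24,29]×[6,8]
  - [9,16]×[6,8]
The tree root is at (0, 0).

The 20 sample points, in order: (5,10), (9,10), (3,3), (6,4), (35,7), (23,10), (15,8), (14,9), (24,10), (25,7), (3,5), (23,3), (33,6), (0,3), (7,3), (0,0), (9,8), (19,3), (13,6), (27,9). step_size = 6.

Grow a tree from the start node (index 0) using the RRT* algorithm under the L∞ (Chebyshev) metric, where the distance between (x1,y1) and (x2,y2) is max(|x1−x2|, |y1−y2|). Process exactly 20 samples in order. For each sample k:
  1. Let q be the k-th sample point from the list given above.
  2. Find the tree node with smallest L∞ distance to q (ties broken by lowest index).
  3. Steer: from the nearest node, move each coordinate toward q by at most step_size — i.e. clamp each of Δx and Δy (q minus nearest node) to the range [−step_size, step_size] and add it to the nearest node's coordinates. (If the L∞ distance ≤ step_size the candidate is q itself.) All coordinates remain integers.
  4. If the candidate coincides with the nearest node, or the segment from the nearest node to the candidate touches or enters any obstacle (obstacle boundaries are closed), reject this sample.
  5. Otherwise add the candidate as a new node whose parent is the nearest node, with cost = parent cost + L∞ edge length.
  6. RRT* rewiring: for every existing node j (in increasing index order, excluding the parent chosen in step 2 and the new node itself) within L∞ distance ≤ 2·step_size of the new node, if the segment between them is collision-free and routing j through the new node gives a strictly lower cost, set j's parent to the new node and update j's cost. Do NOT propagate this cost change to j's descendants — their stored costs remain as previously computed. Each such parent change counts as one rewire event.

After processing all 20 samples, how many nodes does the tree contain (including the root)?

1. q=(5,10) nearest=0 d=10 new=(5,6) → add node 1 parent=0 cost=6
2. q=(9,10) nearest=1 d=4 new=(9,10) → add node 2 parent=1 cost=10
3. q=(3,3) nearest=0 d=3 new=(3,3) → add node 3 parent=0 cost=3
4. q=(6,4) nearest=1 d=2 new=(6,4) → add node 4 parent=1 cost=8
5. q=(35,7) nearest=2 d=26 new=(15,7) → blocked by [9,16]×[6,8], reject
6. q=(23,10) nearest=2 d=14 new=(15,10) → add node 5 parent=2 cost=16
7. q=(15,8) nearest=5 d=2 new=(15,8) → blocked by [9,16]×[6,8], reject
8. q=(14,9) nearest=5 d=1 new=(14,9) → add node 6 parent=5 cost=17
9. q=(24,10) nearest=5 d=9 new=(21,10) → add node 7 parent=5 cost=22
10. q=(25,7) nearest=7 d=4 new=(25,7) → blocked by [24,29]×[6,8], reject
11. q=(3,5) nearest=1 d=2 new=(3,5) → add node 8 parent=1 cost=8
12. q=(23,3) nearest=7 d=7 new=(23,4) → add node 9 parent=7 cost=28
13. q=(33,6) nearest=9 d=10 new=(29,6) → blocked by [24,29]×[6,8], reject
14. q=(0,3) nearest=0 d=3 new=(0,3) → add node 10 parent=0 cost=3; rewire 8→10 (6<8)
15. q=(7,3) nearest=4 d=1 new=(7,3) → add node 11 parent=4 cost=9
16. q=(0,0) nearest=0 d=0 → coincident, reject
17. q=(9,8) nearest=2 d=2 new=(9,8) → blocked by [9,16]×[6,8], reject
18. q=(19,3) nearest=9 d=4 new=(19,3) → add node 12 parent=9 cost=32
19. q=(13,6) nearest=6 d=3 new=(13,6) → blocked by [9,16]×[6,8], reject
20. q=(27,9) nearest=9 d=5 new=(27,9) → blocked by [24,29]×[6,8], reject

Node count: 13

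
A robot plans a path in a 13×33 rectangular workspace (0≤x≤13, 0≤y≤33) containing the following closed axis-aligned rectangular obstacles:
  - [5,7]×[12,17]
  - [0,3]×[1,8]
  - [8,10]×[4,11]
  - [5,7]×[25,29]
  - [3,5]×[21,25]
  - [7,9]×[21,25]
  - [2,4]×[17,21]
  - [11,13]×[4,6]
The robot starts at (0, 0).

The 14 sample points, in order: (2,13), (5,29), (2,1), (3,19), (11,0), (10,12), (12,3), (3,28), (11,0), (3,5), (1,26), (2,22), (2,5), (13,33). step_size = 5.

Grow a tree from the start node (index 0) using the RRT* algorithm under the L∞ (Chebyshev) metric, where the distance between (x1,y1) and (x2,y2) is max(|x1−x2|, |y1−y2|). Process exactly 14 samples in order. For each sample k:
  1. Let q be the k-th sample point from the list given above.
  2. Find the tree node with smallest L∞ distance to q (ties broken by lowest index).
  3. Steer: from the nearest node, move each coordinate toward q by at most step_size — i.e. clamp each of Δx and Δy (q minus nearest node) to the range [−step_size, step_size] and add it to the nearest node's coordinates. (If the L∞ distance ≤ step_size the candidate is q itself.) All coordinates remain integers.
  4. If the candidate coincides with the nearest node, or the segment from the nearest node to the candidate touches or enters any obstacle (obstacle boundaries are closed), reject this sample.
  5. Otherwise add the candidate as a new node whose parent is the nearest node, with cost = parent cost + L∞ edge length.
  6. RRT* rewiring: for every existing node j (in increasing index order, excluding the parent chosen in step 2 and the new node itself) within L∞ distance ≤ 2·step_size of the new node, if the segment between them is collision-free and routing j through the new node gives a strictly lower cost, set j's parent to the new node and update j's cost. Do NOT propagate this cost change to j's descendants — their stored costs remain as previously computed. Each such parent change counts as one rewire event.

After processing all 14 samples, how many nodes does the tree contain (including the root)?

1. q=(2,13) nearest=0 d=13 new=(2,5) → blocked by [0,3]×[1,8], reject
2. q=(5,29) nearest=0 d=29 new=(5,5) → blocked by [0,3]×[1,8], reject
3. q=(2,1) nearest=0 d=2 new=(2,1) → blocked by [0,3]×[1,8], reject
4. q=(3,19) nearest=0 d=19 new=(3,5) → blocked by [0,3]×[1,8], reject
5. q=(11,0) nearest=0 d=11 new=(5,0) → add node 1 parent=0 cost=5
6. q=(10,12) nearest=0 d=12 new=(5,5) → blocked by [0,3]×[1,8], reject
7. q=(12,3) nearest=1 d=7 new=(10,3) → add node 2 parent=1 cost=10
8. q=(3,28) nearest=2 d=25 new=(5,8) → blocked by [8,10]×[4,11], reject
9. q=(11,0) nearest=2 d=3 new=(11,0) → add node 3 parent=2 cost=13
10. q=(3,5) nearest=0 d=5 new=(3,5) → blocked by [0,3]×[1,8], reject
11. q=(1,26) nearest=2 d=23 new=(5,8) → blocked by [8,10]×[4,11], reject
12. q=(2,22) nearest=2 d=19 new=(5,8) → blocked by [8,10]×[4,11], reject
13. q=(2,5) nearest=0 d=5 new=(2,5) → blocked by [0,3]×[1,8], reject
14. q=(13,33) nearest=2 d=30 new=(13,8) → blocked by [11,13]×[4,6], reject

Node count: 4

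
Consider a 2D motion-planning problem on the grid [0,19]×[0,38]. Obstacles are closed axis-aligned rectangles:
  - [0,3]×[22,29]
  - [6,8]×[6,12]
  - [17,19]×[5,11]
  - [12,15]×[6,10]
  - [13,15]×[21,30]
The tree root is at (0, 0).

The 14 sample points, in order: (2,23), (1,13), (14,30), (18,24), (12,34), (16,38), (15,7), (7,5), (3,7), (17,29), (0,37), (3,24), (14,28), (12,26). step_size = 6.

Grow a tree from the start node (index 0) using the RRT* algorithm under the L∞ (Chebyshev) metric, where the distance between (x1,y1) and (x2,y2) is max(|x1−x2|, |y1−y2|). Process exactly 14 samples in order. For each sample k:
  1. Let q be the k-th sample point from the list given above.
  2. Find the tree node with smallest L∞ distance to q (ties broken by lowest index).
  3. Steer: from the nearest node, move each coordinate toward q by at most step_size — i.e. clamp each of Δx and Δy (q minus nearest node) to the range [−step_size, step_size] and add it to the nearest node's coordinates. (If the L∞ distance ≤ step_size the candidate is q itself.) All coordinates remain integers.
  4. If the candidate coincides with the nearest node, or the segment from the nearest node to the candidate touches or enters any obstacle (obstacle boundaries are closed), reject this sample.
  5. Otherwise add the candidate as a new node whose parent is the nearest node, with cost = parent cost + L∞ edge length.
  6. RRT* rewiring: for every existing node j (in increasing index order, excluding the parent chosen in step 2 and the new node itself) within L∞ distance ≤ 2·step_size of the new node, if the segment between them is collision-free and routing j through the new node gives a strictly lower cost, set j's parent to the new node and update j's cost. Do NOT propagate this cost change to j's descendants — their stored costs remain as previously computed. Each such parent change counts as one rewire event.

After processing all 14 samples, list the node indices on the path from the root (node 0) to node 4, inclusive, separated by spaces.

1. q=(2,23) nearest=0 d=23 new=(2,6) → add node 1 parent=0 cost=6
2. q=(1,13) nearest=1 d=7 new=(1,12) → add node 2 parent=1 cost=12
3. q=(14,30) nearest=2 d=18 new=(7,18) → add node 3 parent=2 cost=18
4. q=(18,24) nearest=3 d=11 new=(13,24) → blocked by [13,15]×[21,30], reject
5. q=(12,34) nearest=3 d=16 new=(12,24) → add node 4 parent=3 cost=24
6. q=(16,38) nearest=4 d=14 new=(16,30) → blocked by [13,15]×[21,30], reject
7. q=(15,7) nearest=3 d=11 new=(13,12) → add node 5 parent=3 cost=24
8. q=(7,5) nearest=1 d=5 new=(7,5) → add node 6 parent=1 cost=11
9. q=(3,7) nearest=1 d=1 new=(3,7) → add node 7 parent=1 cost=7
10. q=(17,29) nearest=4 d=5 new=(17,29) → blocked by [13,15]×[21,30], reject
11. q=(0,37) nearest=4 d=13 new=(6,30) → add node 8 parent=4 cost=30
12. q=(3,24) nearest=3 d=6 new=(3,24) → blocked by [0,3]×[22,29], reject
13. q=(14,28) nearest=4 d=4 new=(14,28) → blocked by [13,15]×[21,30], reject
14. q=(12,26) nearest=4 d=2 new=(12,26) → add node 9 parent=4 cost=26

Path: 0 1 2 3 4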